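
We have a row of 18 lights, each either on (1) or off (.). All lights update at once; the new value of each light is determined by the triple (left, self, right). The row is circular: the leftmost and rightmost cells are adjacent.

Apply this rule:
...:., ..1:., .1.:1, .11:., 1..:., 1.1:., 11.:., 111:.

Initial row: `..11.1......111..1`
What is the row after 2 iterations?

.....1...........1
.....1...........1

.....1...........1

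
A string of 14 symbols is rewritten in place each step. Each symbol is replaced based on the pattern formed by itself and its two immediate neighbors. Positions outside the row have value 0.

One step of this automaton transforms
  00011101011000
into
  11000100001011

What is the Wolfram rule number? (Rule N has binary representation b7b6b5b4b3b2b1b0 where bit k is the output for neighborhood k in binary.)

position 4: 111 → 0  (bit 7 = 0)
position 5: 110 → 1  (bit 6 = 1)
position 6: 101 → 0  (bit 5 = 0)
position 11: 100 → 0  (bit 4 = 0)
position 3: 011 → 0  (bit 3 = 0)
position 7: 010 → 0  (bit 2 = 0)
position 2: 001 → 0  (bit 1 = 0)
position 0: 000 → 1  (bit 0 = 1)
bits b7..b0 = 01000001 = 65

65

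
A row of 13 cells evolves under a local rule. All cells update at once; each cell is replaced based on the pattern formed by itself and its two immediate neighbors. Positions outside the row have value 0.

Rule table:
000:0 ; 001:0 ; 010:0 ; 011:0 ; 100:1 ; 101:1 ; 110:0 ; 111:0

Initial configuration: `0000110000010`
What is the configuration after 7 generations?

0000001000001
0000000100000
0000000010000
0000000001000
0000000000100
0000000000010
0000000000001

0000000000001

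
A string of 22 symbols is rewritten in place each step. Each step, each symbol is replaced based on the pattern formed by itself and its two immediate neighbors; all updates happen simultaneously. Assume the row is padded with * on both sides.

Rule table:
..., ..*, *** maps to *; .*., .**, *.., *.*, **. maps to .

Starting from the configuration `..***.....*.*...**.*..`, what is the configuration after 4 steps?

..**..****....*......*

.*.*..****....**.....*
.....*.**..***...****.
.****.....*.*..**.**..
..**..****....*......*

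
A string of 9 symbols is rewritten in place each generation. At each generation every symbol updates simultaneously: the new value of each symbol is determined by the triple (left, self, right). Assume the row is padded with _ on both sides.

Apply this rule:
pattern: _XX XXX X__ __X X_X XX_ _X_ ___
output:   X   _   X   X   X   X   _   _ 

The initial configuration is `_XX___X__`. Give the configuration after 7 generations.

generation 1: XXXX_X_X_
generation 2: X__XX_X_X
generation 3: _XXXXX_X_
generation 4: XX___XX_X
generation 5: XXX_XXXX_
generation 6: X_XXX__XX
generation 7: _XX_XXXXX

_XX_XXXXX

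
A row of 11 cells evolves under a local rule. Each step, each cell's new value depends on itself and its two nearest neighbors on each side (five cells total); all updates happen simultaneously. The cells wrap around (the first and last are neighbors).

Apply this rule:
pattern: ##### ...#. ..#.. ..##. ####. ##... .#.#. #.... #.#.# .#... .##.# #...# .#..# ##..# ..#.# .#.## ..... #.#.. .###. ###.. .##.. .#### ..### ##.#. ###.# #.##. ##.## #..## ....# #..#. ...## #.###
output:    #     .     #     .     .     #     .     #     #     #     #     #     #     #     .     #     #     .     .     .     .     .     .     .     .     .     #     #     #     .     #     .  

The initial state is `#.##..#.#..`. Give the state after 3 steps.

#.##....#.#

.#..#....#.
.##.####.##
#.##....#.#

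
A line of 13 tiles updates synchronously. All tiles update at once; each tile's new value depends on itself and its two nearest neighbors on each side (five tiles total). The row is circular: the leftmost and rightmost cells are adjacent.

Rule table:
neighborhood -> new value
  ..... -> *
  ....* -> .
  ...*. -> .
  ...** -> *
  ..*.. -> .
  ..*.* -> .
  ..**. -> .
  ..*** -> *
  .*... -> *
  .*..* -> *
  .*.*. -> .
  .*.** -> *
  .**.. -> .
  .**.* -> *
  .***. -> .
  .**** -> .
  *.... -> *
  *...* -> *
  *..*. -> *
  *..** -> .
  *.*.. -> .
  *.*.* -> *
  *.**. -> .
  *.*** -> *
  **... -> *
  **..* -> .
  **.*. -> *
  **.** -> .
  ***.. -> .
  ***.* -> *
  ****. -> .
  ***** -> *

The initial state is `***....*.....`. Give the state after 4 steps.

*..**...***.*
.....****.*..
***.**..**.**
*.*......*.*.

*.*......*.*.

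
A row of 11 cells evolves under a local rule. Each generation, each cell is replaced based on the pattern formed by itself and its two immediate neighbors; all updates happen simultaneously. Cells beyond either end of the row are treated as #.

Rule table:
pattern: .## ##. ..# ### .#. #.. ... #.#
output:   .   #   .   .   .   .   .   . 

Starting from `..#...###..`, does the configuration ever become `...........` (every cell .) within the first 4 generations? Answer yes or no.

........#..
...........
all cells are . at generation 2

yes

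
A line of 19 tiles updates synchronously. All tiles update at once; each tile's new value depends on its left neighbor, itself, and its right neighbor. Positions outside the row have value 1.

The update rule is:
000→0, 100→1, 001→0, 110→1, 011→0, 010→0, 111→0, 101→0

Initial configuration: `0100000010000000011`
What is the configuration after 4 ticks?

0110010000001000000

0010000001000000000
1001000000100000000
1100100000010000000
0110010000001000000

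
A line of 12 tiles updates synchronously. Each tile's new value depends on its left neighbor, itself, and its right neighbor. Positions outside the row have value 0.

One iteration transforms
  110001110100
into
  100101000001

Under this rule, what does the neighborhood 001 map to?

At position 4 the neighborhood is 001; the next row has 0 there.

0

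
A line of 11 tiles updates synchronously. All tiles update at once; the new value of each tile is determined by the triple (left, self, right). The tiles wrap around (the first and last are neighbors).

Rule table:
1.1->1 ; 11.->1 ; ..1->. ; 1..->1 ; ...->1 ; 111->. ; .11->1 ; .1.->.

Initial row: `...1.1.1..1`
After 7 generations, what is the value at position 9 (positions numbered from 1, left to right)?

1

generation 1: 11..1.1.1..
generation 2: 111..1.1.1.
generation 3: 1.11..1.1.1
generation 4: 11111..1.11
generation 5: ....11..11.
generation 6: 111.111.111
generation 7: ..111.111..
position 9 holds 1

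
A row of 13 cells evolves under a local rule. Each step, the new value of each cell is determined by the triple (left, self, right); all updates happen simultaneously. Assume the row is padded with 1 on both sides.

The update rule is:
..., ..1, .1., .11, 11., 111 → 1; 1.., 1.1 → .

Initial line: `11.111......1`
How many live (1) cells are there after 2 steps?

11.111.111111
11.111.111111
count of 1: 11

11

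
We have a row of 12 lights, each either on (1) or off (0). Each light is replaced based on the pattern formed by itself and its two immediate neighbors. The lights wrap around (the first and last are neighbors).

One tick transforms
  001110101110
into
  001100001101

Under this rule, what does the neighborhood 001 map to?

At position 1 the neighborhood is 001; the next row has 0 there.

0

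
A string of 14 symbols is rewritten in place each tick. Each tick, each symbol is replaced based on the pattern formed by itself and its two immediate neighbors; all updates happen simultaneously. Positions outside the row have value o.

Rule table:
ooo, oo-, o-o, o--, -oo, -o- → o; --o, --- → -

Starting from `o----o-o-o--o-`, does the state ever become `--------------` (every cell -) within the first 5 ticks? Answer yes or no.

no

tick 1: oo---oooooo-oo
tick 2: ooo--ooooooooo
tick 3: oooo-ooooooooo
tick 4: oooooooooooooo
tick 5: oooooooooooooo
tick 5 is oooooooooooooo, still not uniform -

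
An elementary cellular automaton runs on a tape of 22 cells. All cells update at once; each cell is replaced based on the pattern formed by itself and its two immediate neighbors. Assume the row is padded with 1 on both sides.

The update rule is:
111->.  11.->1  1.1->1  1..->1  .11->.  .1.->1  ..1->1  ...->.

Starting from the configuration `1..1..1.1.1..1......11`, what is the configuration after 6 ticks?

111111111111111....1..
..............11..1111
1............1.111....
11..........111..11..1
.11........1..111.111.
1.11......1111..11..11

1.11......1111..11..11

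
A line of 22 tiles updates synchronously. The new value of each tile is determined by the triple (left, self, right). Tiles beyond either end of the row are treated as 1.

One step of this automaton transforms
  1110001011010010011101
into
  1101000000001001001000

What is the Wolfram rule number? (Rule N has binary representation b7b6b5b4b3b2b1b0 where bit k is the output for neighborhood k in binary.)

position 0: 111 → 1  (bit 7 = 1)
position 2: 110 → 0  (bit 6 = 0)
position 7: 101 → 0  (bit 5 = 0)
position 3: 100 → 1  (bit 4 = 1)
position 8: 011 → 0  (bit 3 = 0)
position 6: 010 → 0  (bit 2 = 0)
position 5: 001 → 0  (bit 1 = 0)
position 4: 000 → 0  (bit 0 = 0)
bits b7..b0 = 10010000 = 144

144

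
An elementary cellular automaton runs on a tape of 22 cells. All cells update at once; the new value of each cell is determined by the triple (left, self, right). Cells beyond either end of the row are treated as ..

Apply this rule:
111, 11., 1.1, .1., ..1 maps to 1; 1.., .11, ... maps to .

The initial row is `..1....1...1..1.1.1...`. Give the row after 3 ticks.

111.1111111.11.1111...

.11...11..11.111111...
1.1..1.1.1.11.11111...
111.1111111.11.1111...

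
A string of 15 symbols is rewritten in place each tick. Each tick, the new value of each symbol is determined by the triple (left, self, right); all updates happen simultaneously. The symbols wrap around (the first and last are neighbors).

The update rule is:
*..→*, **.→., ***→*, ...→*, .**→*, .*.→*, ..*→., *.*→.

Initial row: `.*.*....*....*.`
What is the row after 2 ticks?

.*.****.****.**
.*.***..***..*.

.*.***..***..*.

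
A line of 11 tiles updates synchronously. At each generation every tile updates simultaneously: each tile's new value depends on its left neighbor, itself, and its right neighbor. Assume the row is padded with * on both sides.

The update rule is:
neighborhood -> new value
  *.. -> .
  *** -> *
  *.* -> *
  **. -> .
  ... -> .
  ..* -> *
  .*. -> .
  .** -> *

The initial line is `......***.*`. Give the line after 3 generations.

...***.****

.....***.**
....***.***
...***.****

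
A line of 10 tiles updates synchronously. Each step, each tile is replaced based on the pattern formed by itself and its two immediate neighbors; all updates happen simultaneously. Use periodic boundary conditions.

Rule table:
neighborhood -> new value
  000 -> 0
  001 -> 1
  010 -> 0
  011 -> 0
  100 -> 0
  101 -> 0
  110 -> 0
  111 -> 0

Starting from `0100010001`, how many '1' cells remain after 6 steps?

step 1: 0000100010
step 2: 0001000100
step 3: 0010001000
step 4: 0100010000
step 5: 1000100000
step 6: 0001000001
count of 1: 2

2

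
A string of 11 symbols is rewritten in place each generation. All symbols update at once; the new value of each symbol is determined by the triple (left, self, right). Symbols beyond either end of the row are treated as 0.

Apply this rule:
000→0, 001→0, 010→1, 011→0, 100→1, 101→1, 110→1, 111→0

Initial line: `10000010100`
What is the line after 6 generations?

11000011110
01100000011
00110000001
00011000001
00001100001
00000110001

00000110001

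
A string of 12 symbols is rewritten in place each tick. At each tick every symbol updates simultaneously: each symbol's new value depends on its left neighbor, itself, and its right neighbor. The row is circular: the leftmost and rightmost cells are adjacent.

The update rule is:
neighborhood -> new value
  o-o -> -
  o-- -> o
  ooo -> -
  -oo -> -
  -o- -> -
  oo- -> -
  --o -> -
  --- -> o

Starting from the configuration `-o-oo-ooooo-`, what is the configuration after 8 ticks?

ooooooo--ooo

-----------o
oooooooooo--
----------o-
ooooooooo--o
---------o--
oooooooo--oo
--------o---
ooooooo--ooo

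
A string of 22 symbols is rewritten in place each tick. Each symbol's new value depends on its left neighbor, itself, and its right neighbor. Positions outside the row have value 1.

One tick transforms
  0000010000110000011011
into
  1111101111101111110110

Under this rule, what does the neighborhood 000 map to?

1

At position 1 the neighborhood is 000; the next row has 1 there.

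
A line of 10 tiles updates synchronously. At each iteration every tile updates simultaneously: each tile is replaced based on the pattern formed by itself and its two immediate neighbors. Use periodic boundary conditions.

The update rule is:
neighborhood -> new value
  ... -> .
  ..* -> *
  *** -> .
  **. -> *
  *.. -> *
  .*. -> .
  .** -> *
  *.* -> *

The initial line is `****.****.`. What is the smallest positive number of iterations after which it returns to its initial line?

2

iteration 1: *..***..**
iteration 2: ****.****.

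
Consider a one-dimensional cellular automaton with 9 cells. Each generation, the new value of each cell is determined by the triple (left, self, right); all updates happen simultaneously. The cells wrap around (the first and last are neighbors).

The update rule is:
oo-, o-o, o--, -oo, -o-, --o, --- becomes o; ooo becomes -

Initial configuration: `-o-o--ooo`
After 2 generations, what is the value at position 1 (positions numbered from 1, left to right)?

-

ooooooo-o
------ooo
position 1 holds -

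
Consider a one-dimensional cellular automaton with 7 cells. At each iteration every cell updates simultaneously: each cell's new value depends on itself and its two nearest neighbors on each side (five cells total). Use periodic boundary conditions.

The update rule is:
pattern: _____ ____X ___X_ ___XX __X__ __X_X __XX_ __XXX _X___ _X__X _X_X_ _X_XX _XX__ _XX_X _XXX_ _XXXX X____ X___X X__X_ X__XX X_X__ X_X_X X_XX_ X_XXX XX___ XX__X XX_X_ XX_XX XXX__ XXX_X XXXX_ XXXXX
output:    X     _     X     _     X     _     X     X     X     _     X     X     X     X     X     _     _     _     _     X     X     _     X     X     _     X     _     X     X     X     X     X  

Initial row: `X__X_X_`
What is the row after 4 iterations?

X___X_X
X__X_XX
XX__XXX
XXXXX_X

XXXXX_X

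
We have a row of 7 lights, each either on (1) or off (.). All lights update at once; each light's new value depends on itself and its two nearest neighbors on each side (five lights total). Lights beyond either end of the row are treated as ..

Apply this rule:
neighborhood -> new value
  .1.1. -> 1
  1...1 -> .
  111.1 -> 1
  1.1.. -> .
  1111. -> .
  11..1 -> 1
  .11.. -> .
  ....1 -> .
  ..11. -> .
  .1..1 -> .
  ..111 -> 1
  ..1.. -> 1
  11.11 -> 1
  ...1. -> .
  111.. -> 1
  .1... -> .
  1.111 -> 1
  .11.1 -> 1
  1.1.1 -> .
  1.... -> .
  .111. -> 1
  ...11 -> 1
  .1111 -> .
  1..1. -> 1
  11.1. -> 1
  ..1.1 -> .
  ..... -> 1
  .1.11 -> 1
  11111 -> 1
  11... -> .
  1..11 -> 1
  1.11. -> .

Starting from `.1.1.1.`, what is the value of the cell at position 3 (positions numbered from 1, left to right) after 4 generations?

..1.1..
...1...
1..1..1
1.11.11
position 3 holds 1

1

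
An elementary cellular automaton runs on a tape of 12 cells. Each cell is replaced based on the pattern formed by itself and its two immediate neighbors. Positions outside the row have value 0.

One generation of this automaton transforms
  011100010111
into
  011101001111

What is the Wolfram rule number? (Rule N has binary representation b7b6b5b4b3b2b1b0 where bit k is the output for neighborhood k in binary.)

233

position 2: 111 → 1  (bit 7 = 1)
position 3: 110 → 1  (bit 6 = 1)
position 8: 101 → 1  (bit 5 = 1)
position 4: 100 → 0  (bit 4 = 0)
position 1: 011 → 1  (bit 3 = 1)
position 7: 010 → 0  (bit 2 = 0)
position 0: 001 → 0  (bit 1 = 0)
position 5: 000 → 1  (bit 0 = 1)
bits b7..b0 = 11101001 = 233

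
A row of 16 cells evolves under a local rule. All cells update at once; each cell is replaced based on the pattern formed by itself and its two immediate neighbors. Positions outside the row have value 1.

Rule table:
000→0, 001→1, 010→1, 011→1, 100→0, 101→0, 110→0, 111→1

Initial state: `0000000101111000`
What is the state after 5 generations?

0011001100011111

0000001101110001
0000011001100011
0000110011000111
0001100110001111
0011001100011111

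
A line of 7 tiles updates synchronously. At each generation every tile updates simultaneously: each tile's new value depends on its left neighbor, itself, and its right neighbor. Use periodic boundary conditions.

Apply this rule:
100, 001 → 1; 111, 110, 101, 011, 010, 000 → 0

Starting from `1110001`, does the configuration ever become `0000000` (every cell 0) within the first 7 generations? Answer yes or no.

yes

0001010
0010001
1101010
0000000
all cells are 0 at generation 4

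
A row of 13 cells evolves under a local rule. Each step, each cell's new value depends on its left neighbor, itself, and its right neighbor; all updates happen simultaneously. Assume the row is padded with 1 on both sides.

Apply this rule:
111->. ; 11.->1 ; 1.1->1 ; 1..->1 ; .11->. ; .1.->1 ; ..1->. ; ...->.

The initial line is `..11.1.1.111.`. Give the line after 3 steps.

.11......11..

step 1: 1..111111..11
step 2: 11......11...
step 3: .11......11..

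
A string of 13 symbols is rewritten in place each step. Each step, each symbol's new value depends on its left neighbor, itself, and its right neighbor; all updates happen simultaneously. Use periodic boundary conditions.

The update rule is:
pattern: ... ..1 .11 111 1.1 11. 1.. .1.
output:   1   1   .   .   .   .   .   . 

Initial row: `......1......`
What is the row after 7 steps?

111111..11111
.......1.....
1111111..1111
........1....
11111111..111
.........1...
111111111..11

111111111..11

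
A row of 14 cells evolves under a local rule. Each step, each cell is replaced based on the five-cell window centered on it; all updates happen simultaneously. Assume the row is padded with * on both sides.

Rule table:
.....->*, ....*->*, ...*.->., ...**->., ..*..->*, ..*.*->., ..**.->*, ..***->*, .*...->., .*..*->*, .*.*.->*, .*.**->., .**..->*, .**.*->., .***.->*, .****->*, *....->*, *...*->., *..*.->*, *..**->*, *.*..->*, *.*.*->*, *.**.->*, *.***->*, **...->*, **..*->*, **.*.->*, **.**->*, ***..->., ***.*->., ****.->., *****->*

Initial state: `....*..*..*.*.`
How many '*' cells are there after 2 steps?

***.******.**.
*..*****..**.*
count of *: 9

9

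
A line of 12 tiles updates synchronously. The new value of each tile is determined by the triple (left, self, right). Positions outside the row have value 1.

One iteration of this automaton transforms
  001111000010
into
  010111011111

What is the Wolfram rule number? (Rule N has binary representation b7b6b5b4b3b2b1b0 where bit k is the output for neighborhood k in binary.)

231

position 3: 111 → 1  (bit 7 = 1)
position 5: 110 → 1  (bit 6 = 1)
position 11: 101 → 1  (bit 5 = 1)
position 0: 100 → 0  (bit 4 = 0)
position 2: 011 → 0  (bit 3 = 0)
position 10: 010 → 1  (bit 2 = 1)
position 1: 001 → 1  (bit 1 = 1)
position 7: 000 → 1  (bit 0 = 1)
bits b7..b0 = 11100111 = 231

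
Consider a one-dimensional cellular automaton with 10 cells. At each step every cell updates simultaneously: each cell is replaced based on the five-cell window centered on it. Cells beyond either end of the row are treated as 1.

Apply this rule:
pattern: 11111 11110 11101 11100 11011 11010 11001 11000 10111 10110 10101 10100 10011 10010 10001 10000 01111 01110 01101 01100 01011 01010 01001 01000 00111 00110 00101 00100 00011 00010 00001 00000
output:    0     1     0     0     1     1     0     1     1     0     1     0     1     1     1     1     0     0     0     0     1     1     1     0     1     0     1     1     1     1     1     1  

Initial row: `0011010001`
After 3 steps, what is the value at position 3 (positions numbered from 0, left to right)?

0100100111
1011111100
0110001001
position 3 holds 0

0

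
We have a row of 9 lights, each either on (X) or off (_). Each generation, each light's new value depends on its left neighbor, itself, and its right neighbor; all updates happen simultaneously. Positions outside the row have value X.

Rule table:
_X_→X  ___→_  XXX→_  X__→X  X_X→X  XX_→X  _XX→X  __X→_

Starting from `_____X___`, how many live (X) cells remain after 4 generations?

7

generation 1: X____XX__
generation 2: XX___XXX_
generation 3: _XX__X_XX
generation 4: XXXX_XXX_
count of X: 7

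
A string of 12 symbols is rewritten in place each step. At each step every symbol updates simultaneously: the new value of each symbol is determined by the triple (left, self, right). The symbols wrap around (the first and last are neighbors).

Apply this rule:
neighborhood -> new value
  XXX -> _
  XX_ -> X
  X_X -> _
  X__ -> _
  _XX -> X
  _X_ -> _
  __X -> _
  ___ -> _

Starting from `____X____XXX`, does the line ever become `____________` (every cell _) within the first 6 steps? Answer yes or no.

yes

_________X_X
____________
all cells are _ at step 2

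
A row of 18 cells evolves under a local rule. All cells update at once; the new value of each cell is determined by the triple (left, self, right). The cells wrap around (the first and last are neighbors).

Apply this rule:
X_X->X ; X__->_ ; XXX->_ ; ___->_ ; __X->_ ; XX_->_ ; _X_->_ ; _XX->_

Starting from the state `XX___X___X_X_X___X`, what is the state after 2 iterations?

iteration 1: __________X_X_____
iteration 2: ___________X______

___________X______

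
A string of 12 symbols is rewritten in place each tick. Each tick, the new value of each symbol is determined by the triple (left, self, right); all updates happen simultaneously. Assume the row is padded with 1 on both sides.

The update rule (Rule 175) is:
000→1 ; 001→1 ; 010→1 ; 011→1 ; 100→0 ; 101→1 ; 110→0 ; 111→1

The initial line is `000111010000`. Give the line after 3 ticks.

tick 1: 011110110111
tick 2: 111101101111
tick 3: 111011011111

111011011111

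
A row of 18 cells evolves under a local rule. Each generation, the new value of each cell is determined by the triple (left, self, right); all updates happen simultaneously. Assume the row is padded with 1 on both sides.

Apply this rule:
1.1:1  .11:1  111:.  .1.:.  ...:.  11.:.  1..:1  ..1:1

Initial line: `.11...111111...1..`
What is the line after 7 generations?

generation 1: 11.1.11.....1.1.11
generation 2: ..1.11.1...1.1.11.
generation 3: 11.11.1.1.1.1.11.1
generation 4: ..11.1.1.1.1.11.11
generation 5: 111.1.1.1.1.11.11.
generation 6: ...1.1.1.1.11.11.1
generation 7: 1.1.1.1.1.11.11.11

1.1.1.1.1.11.11.11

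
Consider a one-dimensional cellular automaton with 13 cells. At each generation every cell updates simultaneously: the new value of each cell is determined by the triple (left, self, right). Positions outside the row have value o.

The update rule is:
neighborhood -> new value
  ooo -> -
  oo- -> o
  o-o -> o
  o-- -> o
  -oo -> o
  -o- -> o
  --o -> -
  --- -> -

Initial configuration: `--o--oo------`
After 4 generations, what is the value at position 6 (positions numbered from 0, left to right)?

o-oo-ooo-----
oooooo-oo----
-----ooooo---
o----o---oo--
position 6 holds -

-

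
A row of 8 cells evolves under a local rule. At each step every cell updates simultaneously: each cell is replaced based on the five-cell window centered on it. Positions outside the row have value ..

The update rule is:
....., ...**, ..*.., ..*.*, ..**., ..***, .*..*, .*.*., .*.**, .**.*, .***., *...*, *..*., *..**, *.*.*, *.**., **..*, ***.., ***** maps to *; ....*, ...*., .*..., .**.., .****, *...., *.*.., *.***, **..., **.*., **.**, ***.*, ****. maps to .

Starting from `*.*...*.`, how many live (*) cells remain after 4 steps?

step 1: **..*.*.
step 2: *.****..
step 3: **...*..
step 4: *..*.*..
count of *: 3

3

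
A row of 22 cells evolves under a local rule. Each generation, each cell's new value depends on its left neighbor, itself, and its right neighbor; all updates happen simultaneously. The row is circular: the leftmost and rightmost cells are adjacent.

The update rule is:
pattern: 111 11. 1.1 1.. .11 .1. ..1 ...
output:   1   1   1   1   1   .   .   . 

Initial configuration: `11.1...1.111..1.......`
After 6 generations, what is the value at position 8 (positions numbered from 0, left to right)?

1

111.1...11111..1......
1111.1..111111..1.....
11111.1.1111111..1....
111111.111111111..1...
11111111111111111..1..
111111111111111111..1.
position 8 holds 1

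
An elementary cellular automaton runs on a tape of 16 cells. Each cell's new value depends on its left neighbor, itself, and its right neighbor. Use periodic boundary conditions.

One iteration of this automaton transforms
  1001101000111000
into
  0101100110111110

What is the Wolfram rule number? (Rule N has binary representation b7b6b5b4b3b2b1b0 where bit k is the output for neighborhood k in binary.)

position 11: 111 → 1  (bit 7 = 1)
position 4: 110 → 1  (bit 6 = 1)
position 5: 101 → 0  (bit 5 = 0)
position 1: 100 → 1  (bit 4 = 1)
position 3: 011 → 1  (bit 3 = 1)
position 0: 010 → 0  (bit 2 = 0)
position 2: 001 → 0  (bit 1 = 0)
position 8: 000 → 1  (bit 0 = 1)
bits b7..b0 = 11011001 = 217

217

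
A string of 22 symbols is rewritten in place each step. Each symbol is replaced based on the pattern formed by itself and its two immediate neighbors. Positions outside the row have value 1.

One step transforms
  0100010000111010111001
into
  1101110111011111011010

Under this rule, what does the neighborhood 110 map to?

At position 12 the neighborhood is 110; the next row has 1 there.

1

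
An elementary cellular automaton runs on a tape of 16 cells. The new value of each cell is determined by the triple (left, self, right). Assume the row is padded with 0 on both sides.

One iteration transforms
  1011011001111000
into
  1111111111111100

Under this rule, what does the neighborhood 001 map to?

At position 8 the neighborhood is 001; the next row has 1 there.

1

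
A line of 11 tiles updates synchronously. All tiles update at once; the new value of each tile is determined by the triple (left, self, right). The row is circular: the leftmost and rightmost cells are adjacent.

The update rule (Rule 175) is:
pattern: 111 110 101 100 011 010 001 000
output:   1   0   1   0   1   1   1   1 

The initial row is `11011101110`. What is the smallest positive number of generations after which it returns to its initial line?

11

generation 1: 10111011101
generation 2: 01110111011
generation 3: 11101110110
generation 4: 11011101101
generation 5: 10111011011
generation 6: 01110110111
generation 7: 11101101110
generation 8: 11011011101
generation 9: 10110111011
generation 10: 01101110111
generation 11: 11011101110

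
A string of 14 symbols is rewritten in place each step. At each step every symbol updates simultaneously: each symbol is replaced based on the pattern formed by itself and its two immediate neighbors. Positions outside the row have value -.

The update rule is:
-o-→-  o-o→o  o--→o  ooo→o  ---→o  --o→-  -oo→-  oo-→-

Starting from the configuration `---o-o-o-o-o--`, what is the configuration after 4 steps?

-o--o--o-o-o--

step 1: oo--o-o-o-o-oo
step 2: --o--o-o-o-o--
step 3: o--o--o-o-o-oo
step 4: -o--o--o-o-o--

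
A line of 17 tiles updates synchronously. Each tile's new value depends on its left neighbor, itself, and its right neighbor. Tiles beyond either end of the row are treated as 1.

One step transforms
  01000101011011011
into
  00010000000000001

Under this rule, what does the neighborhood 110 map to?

At position 10 the neighborhood is 110; the next row has 0 there.

0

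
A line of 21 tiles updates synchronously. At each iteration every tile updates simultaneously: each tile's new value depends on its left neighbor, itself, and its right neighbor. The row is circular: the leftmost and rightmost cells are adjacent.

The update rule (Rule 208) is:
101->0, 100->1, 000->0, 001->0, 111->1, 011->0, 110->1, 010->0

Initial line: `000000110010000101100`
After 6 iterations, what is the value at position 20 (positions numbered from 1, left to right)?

000000011001000000110
000000001100100000011
100000000110010000001
110000000011001000000
011000000001100100000
001100000000110010000
position 20 holds 0

0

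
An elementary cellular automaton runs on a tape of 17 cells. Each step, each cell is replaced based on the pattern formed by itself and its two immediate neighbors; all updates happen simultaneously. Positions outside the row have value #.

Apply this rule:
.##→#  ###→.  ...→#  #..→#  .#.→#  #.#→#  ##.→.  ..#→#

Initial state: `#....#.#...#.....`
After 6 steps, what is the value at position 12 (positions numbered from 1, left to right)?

step 1: .################
step 2: ##...............
step 3: ..###############
step 4: ###..............
step 5: ...##############
step 6: ####.............
position 12 holds .

.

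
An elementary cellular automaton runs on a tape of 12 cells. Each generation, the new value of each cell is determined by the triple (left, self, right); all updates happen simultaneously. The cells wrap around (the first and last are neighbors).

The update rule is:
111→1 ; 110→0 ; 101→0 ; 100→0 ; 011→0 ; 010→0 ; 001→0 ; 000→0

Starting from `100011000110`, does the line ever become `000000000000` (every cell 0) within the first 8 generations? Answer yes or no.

yes

generation 1: 000000000000
all cells are 0 at generation 1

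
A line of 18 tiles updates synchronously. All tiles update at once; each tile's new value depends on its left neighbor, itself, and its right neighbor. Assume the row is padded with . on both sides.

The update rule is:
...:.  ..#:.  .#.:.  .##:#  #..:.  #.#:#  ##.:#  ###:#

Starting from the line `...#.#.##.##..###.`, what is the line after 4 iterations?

....#.######..###.
.....#######..###.
.....#######..###.  (fixed point — unchanged through iteration 4)

.....#######..###.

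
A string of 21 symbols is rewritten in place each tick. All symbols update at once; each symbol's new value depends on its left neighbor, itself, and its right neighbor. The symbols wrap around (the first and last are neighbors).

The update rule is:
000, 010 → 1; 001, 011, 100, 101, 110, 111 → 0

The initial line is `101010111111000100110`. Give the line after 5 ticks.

101010000000010100000
101010111111010101110
101010000000010100000  (repeats tick 1; period 2)
tick 5: 101010000000010100000

101010000000010100000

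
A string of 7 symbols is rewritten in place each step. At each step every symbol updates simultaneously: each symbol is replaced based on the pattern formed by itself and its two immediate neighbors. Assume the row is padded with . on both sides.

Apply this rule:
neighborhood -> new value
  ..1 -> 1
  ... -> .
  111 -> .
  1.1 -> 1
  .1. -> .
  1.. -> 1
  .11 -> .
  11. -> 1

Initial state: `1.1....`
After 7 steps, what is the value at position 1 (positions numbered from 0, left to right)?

step 1: .1.1...
step 2: 1.1.1..
step 3: .1.1.1.
step 4: 1.1.1.1
step 5: .1.1.1.  (repeats step 3; period 2)
step 7: .1.1.1.
position 1 holds 1

1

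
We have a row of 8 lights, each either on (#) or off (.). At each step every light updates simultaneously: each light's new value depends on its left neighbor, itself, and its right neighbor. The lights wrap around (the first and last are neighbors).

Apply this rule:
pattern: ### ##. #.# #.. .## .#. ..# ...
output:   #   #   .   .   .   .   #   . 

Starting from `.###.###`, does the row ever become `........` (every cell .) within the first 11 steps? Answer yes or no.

yes

step 1: ..##..##
step 2: .#.#.#.#
step 3: ........
all cells are . at step 3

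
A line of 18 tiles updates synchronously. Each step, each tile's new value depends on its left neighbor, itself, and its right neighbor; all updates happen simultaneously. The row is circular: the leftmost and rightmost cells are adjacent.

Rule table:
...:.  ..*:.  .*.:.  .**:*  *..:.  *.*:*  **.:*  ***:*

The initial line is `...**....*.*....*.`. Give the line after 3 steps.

...**.....*.......
...**.............
...**.............

...**.............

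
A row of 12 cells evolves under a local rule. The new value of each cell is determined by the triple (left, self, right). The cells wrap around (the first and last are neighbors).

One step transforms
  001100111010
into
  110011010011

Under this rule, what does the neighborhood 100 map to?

1

At position 4 the neighborhood is 100; the next row has 1 there.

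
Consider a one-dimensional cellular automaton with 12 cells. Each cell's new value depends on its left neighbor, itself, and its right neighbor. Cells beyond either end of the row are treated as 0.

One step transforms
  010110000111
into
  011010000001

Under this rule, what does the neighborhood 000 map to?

0

At position 6 the neighborhood is 000; the next row has 0 there.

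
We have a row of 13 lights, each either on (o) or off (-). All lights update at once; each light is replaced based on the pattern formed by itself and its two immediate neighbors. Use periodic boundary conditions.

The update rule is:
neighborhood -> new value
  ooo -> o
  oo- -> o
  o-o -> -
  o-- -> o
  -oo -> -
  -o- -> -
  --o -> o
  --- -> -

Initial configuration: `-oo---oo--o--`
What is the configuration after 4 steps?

-o---oo---oo-

step 1: o-oo-o-ooo-o-
step 2: ---o----oo---
step 3: --o-o--o-oo--
step 4: -o---oo---oo-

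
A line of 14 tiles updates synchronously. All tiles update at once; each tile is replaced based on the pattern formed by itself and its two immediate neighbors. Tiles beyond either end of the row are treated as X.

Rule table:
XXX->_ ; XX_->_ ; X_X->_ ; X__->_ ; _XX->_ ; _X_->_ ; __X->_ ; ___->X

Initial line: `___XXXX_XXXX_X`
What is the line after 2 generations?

___XXXXXXXXXX_

_X____________
___XXXXXXXXXX_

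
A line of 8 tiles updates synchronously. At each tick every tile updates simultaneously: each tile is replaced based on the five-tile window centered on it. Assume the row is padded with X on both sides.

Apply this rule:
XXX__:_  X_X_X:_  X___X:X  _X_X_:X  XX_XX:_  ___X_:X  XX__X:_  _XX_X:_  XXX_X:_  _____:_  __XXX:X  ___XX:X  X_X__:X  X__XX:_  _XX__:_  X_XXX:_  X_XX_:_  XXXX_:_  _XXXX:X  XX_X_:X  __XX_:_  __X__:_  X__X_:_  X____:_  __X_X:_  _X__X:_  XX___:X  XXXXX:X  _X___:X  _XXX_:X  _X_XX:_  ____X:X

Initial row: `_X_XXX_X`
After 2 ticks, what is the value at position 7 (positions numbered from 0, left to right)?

tick 1: X___X___
tick 2: _XXX_XXX
position 7 holds X

X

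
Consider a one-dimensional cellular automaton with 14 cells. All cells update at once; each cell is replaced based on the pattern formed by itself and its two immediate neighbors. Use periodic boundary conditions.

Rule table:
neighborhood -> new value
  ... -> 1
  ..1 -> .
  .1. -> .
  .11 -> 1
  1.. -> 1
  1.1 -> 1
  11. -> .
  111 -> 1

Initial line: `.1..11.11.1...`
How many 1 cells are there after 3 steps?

..1.1.11.1.111
1..1.11.1.111.
.1..11.1.111.1
count of 1: 8

8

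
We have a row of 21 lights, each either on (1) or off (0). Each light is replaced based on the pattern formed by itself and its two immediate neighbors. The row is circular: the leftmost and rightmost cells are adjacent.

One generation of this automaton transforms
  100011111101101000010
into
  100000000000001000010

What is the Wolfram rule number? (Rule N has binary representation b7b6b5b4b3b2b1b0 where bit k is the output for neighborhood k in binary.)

4

position 5: 111 → 0  (bit 7 = 0)
position 9: 110 → 0  (bit 6 = 0)
position 10: 101 → 0  (bit 5 = 0)
position 1: 100 → 0  (bit 4 = 0)
position 4: 011 → 0  (bit 3 = 0)
position 0: 010 → 1  (bit 2 = 1)
position 3: 001 → 0  (bit 1 = 0)
position 2: 000 → 0  (bit 0 = 0)
bits b7..b0 = 00000100 = 4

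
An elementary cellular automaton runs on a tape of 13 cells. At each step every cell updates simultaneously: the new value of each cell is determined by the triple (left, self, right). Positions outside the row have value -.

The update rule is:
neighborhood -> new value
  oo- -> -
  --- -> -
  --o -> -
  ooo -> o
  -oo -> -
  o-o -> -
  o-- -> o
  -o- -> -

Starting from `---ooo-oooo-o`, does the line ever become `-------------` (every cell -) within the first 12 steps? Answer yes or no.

yes

step 1: ----o---oo---
step 2: -----o----o--
step 3: ------o----o-
step 4: -------o----o
step 5: --------o----
step 6: ---------o---
step 7: ----------o--
step 8: -----------o-
step 9: ------------o
step 10: -------------
all cells are - at step 10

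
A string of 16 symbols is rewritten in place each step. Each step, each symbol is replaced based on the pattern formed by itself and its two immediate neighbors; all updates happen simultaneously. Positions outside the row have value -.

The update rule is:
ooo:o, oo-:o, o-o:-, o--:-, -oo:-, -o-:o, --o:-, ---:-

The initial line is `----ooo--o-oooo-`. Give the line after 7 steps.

step 1: -----oo--o--ooo-
step 2: ------o--o---oo-
step 3: ------o--o----o-
step 4: ------o--o----o-  (fixed point — unchanged through step 7)

------o--o----o-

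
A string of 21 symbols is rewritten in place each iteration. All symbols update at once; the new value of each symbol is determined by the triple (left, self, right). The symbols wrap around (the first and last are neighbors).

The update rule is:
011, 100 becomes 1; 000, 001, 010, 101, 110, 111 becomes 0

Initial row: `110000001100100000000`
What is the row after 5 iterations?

000000100000001001000

101000001010010000000
000100000001001000000
000010000000100100000
000001000000010010000
000000100000001001000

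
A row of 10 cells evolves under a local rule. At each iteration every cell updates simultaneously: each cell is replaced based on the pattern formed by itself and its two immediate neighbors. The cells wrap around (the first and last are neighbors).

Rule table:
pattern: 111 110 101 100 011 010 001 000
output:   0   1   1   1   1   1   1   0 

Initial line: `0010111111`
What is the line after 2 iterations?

0000110011

iteration 1: 1111100001
iteration 2: 0000110011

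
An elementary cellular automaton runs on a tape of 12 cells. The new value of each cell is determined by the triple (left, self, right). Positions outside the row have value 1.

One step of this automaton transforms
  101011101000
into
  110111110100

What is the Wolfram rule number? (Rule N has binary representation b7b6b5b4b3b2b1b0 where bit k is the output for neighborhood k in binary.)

248

position 5: 111 → 1  (bit 7 = 1)
position 0: 110 → 1  (bit 6 = 1)
position 1: 101 → 1  (bit 5 = 1)
position 9: 100 → 1  (bit 4 = 1)
position 4: 011 → 1  (bit 3 = 1)
position 2: 010 → 0  (bit 2 = 0)
position 11: 001 → 0  (bit 1 = 0)
position 10: 000 → 0  (bit 0 = 0)
bits b7..b0 = 11111000 = 248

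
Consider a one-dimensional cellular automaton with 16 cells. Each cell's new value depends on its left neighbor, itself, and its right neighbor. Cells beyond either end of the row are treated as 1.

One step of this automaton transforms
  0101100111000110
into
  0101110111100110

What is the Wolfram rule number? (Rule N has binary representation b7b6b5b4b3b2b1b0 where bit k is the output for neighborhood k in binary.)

position 8: 111 → 1  (bit 7 = 1)
position 4: 110 → 1  (bit 6 = 1)
position 0: 101 → 0  (bit 5 = 0)
position 5: 100 → 1  (bit 4 = 1)
position 3: 011 → 1  (bit 3 = 1)
position 1: 010 → 1  (bit 2 = 1)
position 6: 001 → 0  (bit 1 = 0)
position 11: 000 → 0  (bit 0 = 0)
bits b7..b0 = 11011100 = 220

220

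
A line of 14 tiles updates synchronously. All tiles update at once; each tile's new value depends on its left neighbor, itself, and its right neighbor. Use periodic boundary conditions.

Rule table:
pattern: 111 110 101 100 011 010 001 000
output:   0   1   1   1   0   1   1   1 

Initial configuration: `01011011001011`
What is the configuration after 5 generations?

10110111110111

11101101111101
00110110000110
11011011111011
01101100001100
10110111110111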